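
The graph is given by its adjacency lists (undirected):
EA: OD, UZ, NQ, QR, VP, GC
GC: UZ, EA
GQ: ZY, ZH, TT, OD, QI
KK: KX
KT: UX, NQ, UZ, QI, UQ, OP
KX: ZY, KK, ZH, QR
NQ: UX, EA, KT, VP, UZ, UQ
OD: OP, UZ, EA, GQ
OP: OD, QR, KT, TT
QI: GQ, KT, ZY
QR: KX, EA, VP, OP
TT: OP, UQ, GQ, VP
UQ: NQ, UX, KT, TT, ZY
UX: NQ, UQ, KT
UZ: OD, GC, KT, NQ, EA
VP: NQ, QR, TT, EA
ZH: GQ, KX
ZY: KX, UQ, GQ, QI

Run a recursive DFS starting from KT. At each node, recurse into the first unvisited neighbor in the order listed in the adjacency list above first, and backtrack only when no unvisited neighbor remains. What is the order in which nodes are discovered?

KT, UX, NQ, EA, OD, OP, QR, KX, ZY, UQ, TT, GQ, ZH, QI, VP, KK, UZ, GC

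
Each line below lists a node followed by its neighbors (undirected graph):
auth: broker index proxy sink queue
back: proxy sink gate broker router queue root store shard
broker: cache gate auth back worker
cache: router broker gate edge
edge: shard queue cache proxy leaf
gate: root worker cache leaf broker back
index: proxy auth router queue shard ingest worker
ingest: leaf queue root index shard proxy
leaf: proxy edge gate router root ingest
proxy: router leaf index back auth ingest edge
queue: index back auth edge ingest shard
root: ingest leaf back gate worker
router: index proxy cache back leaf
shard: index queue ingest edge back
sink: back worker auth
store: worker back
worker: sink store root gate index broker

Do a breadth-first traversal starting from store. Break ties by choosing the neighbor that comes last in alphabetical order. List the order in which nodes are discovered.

store, worker, back, sink, root, index, gate, broker, shard, router, queue, proxy, auth, leaf, ingest, cache, edge

Visit store; enqueue worker, back → queue [worker, back]
Visit worker; enqueue sink, root, index, gate, broker → queue [back, sink, root, index, gate, broker]
Visit back; enqueue shard, router, queue, proxy → queue [sink, root, index, gate, broker, shard, router, queue, proxy]
Visit sink; enqueue auth → queue [root, index, gate, broker, shard, router, queue, proxy, auth]
Visit root; enqueue leaf, ingest → queue [index, gate, broker, shard, router, queue, proxy, auth, leaf, ingest]
Visit index → queue [gate, broker, shard, router, queue, proxy, auth, leaf, ingest]
Visit gate; enqueue cache → queue [broker, shard, router, queue, proxy, auth, leaf, ingest, cache]
Visit broker → queue [shard, router, queue, proxy, auth, leaf, ingest, cache]
Visit shard; enqueue edge → queue [router, queue, proxy, auth, leaf, ingest, cache, edge]
Visit router → queue [queue, proxy, auth, leaf, ingest, cache, edge]
Visit queue → queue [proxy, auth, leaf, ingest, cache, edge]
Visit proxy → queue [auth, leaf, ingest, cache, edge]
Visit auth → queue [leaf, ingest, cache, edge]
Visit leaf → queue [ingest, cache, edge]
Visit ingest → queue [cache, edge]
Visit cache → queue [edge]
Visit edge → queue []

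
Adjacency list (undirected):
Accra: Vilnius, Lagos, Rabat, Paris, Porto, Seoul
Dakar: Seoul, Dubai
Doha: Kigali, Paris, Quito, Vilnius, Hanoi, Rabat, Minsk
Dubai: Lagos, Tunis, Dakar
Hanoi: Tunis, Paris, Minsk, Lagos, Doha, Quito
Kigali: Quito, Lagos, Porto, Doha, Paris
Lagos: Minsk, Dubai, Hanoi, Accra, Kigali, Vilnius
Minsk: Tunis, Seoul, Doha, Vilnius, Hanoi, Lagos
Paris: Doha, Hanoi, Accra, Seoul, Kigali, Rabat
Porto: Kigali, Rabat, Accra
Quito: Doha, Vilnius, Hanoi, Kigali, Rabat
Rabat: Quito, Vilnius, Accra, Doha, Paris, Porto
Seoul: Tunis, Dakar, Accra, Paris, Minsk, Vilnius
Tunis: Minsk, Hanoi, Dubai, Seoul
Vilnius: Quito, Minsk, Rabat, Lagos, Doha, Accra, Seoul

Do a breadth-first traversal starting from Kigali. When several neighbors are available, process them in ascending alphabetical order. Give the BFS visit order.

Kigali → Doha → Lagos → Paris → Porto → Quito → Hanoi → Minsk → Rabat → Vilnius → Accra → Dubai → Seoul → Tunis → Dakar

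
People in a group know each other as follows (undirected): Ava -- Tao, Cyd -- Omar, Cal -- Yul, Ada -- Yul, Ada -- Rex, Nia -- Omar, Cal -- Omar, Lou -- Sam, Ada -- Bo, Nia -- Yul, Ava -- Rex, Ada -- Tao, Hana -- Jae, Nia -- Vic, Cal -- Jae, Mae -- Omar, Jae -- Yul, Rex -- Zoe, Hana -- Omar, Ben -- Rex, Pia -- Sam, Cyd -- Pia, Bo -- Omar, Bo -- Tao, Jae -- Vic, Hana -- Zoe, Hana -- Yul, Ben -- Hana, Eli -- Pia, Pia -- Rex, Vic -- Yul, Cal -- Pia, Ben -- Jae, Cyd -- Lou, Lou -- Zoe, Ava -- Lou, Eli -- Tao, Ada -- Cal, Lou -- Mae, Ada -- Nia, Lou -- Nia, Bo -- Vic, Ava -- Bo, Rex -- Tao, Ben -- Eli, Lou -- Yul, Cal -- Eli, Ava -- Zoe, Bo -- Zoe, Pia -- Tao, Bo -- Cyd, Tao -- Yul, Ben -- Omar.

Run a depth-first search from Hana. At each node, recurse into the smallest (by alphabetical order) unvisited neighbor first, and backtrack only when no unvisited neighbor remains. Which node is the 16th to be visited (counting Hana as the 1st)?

Tao

Visit Hana
Hana → Ben
Ben → Eli
Eli → Cal
Cal → Ada
Ada → Bo
Bo → Ava
Ava → Lou
Lou → Cyd
Cyd → Omar
Omar → Mae
Omar → Nia
Nia → Vic
Vic → Jae
Jae → Yul
Yul → Tao
Tao → Pia
Pia → Rex
Rex → Zoe
Pia → Sam

Visit order: Hana, Ben, Eli, Cal, Ada, Bo, Ava, Lou, Cyd, Omar, Mae, Nia, Vic, Jae, Yul, Tao, Pia, Rex, Zoe, Sam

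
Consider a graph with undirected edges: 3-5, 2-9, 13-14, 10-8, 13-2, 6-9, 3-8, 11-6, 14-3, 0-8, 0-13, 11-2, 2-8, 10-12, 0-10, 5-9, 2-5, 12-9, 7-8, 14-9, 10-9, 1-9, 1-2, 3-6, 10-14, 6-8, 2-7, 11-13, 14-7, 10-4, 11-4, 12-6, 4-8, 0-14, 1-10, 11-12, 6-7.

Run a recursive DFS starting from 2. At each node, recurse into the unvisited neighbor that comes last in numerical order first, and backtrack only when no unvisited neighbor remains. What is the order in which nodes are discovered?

2 13 14 10 12 11 6 9 5 3 8 7 4 0 1

Visit 2
2 → 13
13 → 14
14 → 10
10 → 12
12 → 11
11 → 6
6 → 9
9 → 5
5 → 3
3 → 8
8 → 7
8 → 4
8 → 0
9 → 1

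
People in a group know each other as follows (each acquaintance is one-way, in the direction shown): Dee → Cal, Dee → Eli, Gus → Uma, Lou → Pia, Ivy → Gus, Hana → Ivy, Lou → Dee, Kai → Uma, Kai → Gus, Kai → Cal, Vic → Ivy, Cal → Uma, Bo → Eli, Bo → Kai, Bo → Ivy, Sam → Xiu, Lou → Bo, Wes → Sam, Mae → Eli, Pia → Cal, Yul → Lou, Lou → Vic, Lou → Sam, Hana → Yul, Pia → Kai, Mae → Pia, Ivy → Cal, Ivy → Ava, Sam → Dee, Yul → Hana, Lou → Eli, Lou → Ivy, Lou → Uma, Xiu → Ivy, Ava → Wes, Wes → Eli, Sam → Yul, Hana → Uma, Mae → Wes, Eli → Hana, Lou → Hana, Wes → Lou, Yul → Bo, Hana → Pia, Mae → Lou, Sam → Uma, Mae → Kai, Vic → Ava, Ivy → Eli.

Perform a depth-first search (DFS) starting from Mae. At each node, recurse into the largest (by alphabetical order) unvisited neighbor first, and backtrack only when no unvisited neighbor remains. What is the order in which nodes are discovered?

Mae, Wes, Sam, Yul, Lou, Vic, Ivy, Gus, Uma, Eli, Hana, Pia, Kai, Cal, Ava, Dee, Bo, Xiu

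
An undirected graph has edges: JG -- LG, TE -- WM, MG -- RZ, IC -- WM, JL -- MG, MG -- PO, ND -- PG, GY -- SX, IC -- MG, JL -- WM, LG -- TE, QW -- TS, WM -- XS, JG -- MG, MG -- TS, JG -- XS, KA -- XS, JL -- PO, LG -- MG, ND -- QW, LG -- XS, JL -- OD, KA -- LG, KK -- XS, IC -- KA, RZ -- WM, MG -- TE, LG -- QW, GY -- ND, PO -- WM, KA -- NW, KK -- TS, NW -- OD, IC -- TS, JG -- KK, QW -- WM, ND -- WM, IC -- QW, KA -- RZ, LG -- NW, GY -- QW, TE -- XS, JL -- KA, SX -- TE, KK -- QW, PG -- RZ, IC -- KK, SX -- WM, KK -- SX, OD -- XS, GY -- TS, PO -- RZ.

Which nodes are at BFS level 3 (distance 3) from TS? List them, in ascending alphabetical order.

NW, OD, PG

Level 0: TS
Level 1: GY, IC, KK, MG, QW
Level 2: JG, JL, KA, LG, ND, PO, RZ, SX, TE, WM, XS
Level 3: NW, OD, PG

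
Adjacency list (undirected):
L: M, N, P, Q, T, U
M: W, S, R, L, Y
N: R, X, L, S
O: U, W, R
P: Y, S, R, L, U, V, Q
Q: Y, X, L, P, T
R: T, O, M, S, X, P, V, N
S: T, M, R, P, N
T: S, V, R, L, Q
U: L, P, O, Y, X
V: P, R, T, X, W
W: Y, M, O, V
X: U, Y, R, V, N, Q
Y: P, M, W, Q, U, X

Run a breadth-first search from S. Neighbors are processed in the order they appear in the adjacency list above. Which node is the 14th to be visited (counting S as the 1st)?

U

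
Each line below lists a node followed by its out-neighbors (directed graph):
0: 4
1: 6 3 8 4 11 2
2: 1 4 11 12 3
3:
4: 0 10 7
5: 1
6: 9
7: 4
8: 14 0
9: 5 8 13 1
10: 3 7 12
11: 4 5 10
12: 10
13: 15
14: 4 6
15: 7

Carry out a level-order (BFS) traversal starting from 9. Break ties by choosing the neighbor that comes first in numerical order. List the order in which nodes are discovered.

Visit 9; enqueue 1, 5, 8, 13 → queue [1, 5, 8, 13]
Visit 1; enqueue 2, 3, 4, 6, 11 → queue [5, 8, 13, 2, 3, 4, 6, 11]
Visit 5 → queue [8, 13, 2, 3, 4, 6, 11]
Visit 8; enqueue 0, 14 → queue [13, 2, 3, 4, 6, 11, 0, 14]
Visit 13; enqueue 15 → queue [2, 3, 4, 6, 11, 0, 14, 15]
Visit 2; enqueue 12 → queue [3, 4, 6, 11, 0, 14, 15, 12]
Visit 3 → queue [4, 6, 11, 0, 14, 15, 12]
Visit 4; enqueue 7, 10 → queue [6, 11, 0, 14, 15, 12, 7, 10]
Visit 6 → queue [11, 0, 14, 15, 12, 7, 10]
Visit 11 → queue [0, 14, 15, 12, 7, 10]
Visit 0 → queue [14, 15, 12, 7, 10]
Visit 14 → queue [15, 12, 7, 10]
Visit 15 → queue [12, 7, 10]
Visit 12 → queue [7, 10]
Visit 7 → queue [10]
Visit 10 → queue []

9 → 1 → 5 → 8 → 13 → 2 → 3 → 4 → 6 → 11 → 0 → 14 → 15 → 12 → 7 → 10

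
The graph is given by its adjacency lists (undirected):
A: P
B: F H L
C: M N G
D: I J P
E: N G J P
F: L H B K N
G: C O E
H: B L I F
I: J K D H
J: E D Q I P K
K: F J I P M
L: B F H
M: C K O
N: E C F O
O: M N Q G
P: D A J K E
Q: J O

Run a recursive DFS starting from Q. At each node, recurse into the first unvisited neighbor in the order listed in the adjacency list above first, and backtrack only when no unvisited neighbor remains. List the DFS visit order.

Visit Q
Q → J
J → E
E → N
N → C
C → M
M → K
K → F
F → L
L → B
B → H
H → I
I → D
D → P
P → A
M → O
O → G

Q, J, E, N, C, M, K, F, L, B, H, I, D, P, A, O, G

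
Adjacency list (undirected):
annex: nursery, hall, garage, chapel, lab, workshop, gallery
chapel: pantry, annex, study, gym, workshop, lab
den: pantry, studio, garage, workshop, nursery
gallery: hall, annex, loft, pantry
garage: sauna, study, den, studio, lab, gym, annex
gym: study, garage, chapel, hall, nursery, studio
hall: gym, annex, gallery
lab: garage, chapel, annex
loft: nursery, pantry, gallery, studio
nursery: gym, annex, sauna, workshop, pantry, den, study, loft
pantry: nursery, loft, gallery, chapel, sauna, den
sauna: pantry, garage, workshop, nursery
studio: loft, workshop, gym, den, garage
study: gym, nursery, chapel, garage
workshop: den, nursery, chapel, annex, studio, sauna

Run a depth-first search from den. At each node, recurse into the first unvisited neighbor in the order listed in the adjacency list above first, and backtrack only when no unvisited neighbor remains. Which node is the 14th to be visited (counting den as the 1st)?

garage

Visit den
den → pantry
pantry → nursery
nursery → gym
gym → study
study → chapel
chapel → annex
annex → hall
hall → gallery
gallery → loft
loft → studio
studio → workshop
workshop → sauna
sauna → garage
garage → lab

Visit order: den, pantry, nursery, gym, study, chapel, annex, hall, gallery, loft, studio, workshop, sauna, garage, lab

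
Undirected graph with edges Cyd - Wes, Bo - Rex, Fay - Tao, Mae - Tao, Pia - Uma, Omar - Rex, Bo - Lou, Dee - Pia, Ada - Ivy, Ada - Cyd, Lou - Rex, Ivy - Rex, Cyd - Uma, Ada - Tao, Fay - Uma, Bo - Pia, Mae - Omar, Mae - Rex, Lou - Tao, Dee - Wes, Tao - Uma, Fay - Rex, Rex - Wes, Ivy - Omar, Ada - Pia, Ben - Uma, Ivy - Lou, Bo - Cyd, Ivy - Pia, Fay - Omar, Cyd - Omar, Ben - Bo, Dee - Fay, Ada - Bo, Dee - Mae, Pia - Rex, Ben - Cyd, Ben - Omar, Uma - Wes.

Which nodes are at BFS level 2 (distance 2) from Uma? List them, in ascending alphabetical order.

Level 0: Uma
Level 1: Ben, Cyd, Fay, Pia, Tao, Wes
Level 2: Ada, Bo, Dee, Ivy, Lou, Mae, Omar, Rex

Ada, Bo, Dee, Ivy, Lou, Mae, Omar, Rex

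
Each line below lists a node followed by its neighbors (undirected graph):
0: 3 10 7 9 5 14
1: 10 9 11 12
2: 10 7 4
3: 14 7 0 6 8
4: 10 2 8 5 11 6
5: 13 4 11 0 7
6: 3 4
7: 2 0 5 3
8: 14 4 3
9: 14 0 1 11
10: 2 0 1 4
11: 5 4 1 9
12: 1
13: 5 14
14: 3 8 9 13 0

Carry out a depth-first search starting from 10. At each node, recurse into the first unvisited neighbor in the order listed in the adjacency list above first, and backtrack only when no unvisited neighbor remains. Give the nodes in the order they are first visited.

10 → 2 → 7 → 0 → 3 → 14 → 8 → 4 → 5 → 13 → 11 → 1 → 9 → 12 → 6

Visit 10
10 → 2
2 → 7
7 → 0
0 → 3
3 → 14
14 → 8
8 → 4
4 → 5
5 → 13
5 → 11
11 → 1
1 → 9
1 → 12
4 → 6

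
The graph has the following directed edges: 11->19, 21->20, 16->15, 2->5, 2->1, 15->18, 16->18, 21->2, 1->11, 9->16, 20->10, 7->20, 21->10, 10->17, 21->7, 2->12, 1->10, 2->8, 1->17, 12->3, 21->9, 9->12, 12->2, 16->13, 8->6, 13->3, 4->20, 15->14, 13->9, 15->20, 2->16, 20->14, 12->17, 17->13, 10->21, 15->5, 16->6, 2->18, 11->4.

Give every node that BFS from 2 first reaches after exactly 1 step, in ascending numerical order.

1, 5, 8, 12, 16, 18

Level 0: 2
Level 1: 1, 5, 8, 12, 16, 18
Level 2: 3, 6, 10, 11, 13, 15, 17
Level 3: 4, 9, 14, 19, 20, 21
Level 4: 7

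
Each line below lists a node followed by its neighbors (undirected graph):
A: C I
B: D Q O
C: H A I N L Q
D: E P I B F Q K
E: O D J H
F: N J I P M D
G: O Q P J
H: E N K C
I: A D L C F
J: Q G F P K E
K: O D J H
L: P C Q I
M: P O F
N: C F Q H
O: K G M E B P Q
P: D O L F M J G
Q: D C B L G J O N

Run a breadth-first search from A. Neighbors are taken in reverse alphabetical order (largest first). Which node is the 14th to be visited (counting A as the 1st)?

Visit A; enqueue I, C → queue [I, C]
Visit I; enqueue L, F, D → queue [C, L, F, D]
Visit C; enqueue Q, N, H → queue [L, F, D, Q, N, H]
Visit L; enqueue P → queue [F, D, Q, N, H, P]
Visit F; enqueue M, J → queue [D, Q, N, H, P, M, J]
Visit D; enqueue K, E, B → queue [Q, N, H, P, M, J, K, E, B]
Visit Q; enqueue O, G → queue [N, H, P, M, J, K, E, B, O, G]
Visit N → queue [H, P, M, J, K, E, B, O, G]
Visit H → queue [P, M, J, K, E, B, O, G]
Visit P → queue [M, J, K, E, B, O, G]
Visit M → queue [J, K, E, B, O, G]
Visit J → queue [K, E, B, O, G]
Visit K → queue [E, B, O, G]
Visit E → queue [B, O, G]
Visit B → queue [O, G]
Visit O → queue [G]
Visit G → queue []

Visit order: A, I, C, L, F, D, Q, N, H, P, M, J, K, E, B, O, G

E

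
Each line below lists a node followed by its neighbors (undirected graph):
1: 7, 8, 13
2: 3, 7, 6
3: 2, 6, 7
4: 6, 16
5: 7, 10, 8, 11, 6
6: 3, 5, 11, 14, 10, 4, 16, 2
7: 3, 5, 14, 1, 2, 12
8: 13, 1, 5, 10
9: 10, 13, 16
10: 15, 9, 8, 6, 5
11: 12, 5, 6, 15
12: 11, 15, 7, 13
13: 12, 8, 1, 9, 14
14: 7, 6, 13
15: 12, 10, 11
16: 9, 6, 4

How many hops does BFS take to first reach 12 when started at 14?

Level 0: 14
Level 1: 6, 7, 13
Level 2: 1, 2, 3, 4, 5, 8, 9, 10, 11, 12, 16
Level 3: 15
12 first appears at level 2.

2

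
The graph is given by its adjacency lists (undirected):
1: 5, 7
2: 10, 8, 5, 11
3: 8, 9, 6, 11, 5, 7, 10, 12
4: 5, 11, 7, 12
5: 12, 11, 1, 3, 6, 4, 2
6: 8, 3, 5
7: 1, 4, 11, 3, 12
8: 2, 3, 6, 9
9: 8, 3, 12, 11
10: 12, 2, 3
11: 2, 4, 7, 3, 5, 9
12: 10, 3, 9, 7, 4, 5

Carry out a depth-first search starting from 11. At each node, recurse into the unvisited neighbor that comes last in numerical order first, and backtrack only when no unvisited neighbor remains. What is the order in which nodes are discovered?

11 9 12 10 3 8 6 5 4 7 1 2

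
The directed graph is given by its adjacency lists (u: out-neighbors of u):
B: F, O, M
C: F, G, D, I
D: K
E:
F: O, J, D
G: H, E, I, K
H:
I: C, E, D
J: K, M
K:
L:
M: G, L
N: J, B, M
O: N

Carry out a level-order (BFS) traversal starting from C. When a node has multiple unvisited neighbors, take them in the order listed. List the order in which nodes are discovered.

Visit C; enqueue F, G, D, I → queue [F, G, D, I]
Visit F; enqueue O, J → queue [G, D, I, O, J]
Visit G; enqueue H, E, K → queue [D, I, O, J, H, E, K]
Visit D → queue [I, O, J, H, E, K]
Visit I → queue [O, J, H, E, K]
Visit O; enqueue N → queue [J, H, E, K, N]
Visit J; enqueue M → queue [H, E, K, N, M]
Visit H → queue [E, K, N, M]
Visit E → queue [K, N, M]
Visit K → queue [N, M]
Visit N; enqueue B → queue [M, B]
Visit M; enqueue L → queue [B, L]
Visit B → queue [L]
Visit L → queue []

C -> F -> G -> D -> I -> O -> J -> H -> E -> K -> N -> M -> B -> L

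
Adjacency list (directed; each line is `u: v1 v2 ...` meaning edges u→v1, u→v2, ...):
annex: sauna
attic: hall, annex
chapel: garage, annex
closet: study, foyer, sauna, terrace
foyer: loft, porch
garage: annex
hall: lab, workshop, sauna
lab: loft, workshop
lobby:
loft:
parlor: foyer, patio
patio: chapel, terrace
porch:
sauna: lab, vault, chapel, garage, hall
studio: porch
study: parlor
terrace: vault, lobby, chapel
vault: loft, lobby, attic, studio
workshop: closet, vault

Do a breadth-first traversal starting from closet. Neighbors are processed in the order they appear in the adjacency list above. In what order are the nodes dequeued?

Visit closet; enqueue study, foyer, sauna, terrace → queue [study, foyer, sauna, terrace]
Visit study; enqueue parlor → queue [foyer, sauna, terrace, parlor]
Visit foyer; enqueue loft, porch → queue [sauna, terrace, parlor, loft, porch]
Visit sauna; enqueue lab, vault, chapel, garage, hall → queue [terrace, parlor, loft, porch, lab, vault, chapel, garage, hall]
Visit terrace; enqueue lobby → queue [parlor, loft, porch, lab, vault, chapel, garage, hall, lobby]
Visit parlor; enqueue patio → queue [loft, porch, lab, vault, chapel, garage, hall, lobby, patio]
Visit loft → queue [porch, lab, vault, chapel, garage, hall, lobby, patio]
Visit porch → queue [lab, vault, chapel, garage, hall, lobby, patio]
Visit lab; enqueue workshop → queue [vault, chapel, garage, hall, lobby, patio, workshop]
Visit vault; enqueue attic, studio → queue [chapel, garage, hall, lobby, patio, workshop, attic, studio]
Visit chapel; enqueue annex → queue [garage, hall, lobby, patio, workshop, attic, studio, annex]
Visit garage → queue [hall, lobby, patio, workshop, attic, studio, annex]
Visit hall → queue [lobby, patio, workshop, attic, studio, annex]
Visit lobby → queue [patio, workshop, attic, studio, annex]
Visit patio → queue [workshop, attic, studio, annex]
Visit workshop → queue [attic, studio, annex]
Visit attic → queue [studio, annex]
Visit studio → queue [annex]
Visit annex → queue []

closet -> study -> foyer -> sauna -> terrace -> parlor -> loft -> porch -> lab -> vault -> chapel -> garage -> hall -> lobby -> patio -> workshop -> attic -> studio -> annex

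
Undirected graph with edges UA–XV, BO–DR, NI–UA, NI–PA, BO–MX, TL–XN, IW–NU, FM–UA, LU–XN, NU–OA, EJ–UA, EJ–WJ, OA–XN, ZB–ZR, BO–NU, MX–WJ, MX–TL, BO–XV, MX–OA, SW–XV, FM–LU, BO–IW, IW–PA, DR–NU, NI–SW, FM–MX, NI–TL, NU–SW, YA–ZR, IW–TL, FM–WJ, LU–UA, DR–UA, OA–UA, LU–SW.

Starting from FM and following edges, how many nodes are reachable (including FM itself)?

17

BFS from FM visits: FM, LU, MX, UA, WJ, SW, XN, BO, OA, TL, DR, EJ, NI, XV, NU, IW, PA
Reachable nodes: 17 of 20 total.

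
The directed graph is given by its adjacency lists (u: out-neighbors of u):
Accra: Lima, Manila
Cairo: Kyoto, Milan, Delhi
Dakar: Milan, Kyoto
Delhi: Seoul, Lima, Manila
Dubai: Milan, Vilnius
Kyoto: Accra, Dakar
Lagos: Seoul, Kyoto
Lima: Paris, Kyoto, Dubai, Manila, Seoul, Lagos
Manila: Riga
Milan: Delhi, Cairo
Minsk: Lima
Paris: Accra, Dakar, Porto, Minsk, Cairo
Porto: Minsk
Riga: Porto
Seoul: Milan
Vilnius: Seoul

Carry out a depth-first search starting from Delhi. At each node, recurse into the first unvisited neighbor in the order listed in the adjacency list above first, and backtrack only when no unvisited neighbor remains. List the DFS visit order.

Delhi → Seoul → Milan → Cairo → Kyoto → Accra → Lima → Paris → Dakar → Porto → Minsk → Dubai → Vilnius → Manila → Riga → Lagos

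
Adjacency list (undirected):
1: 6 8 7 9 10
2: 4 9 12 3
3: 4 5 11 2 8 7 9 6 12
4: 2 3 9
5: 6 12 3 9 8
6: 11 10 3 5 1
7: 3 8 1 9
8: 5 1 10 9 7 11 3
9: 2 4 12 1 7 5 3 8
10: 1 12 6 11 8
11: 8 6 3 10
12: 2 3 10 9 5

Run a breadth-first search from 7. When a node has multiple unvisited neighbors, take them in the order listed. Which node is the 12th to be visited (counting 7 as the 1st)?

Visit 7; enqueue 3, 8, 1, 9 → queue [3, 8, 1, 9]
Visit 3; enqueue 4, 5, 11, 2, 6, 12 → queue [8, 1, 9, 4, 5, 11, 2, 6, 12]
Visit 8; enqueue 10 → queue [1, 9, 4, 5, 11, 2, 6, 12, 10]
Visit 1 → queue [9, 4, 5, 11, 2, 6, 12, 10]
Visit 9 → queue [4, 5, 11, 2, 6, 12, 10]
Visit 4 → queue [5, 11, 2, 6, 12, 10]
Visit 5 → queue [11, 2, 6, 12, 10]
Visit 11 → queue [2, 6, 12, 10]
Visit 2 → queue [6, 12, 10]
Visit 6 → queue [12, 10]
Visit 12 → queue [10]
Visit 10 → queue []

Visit order: 7, 3, 8, 1, 9, 4, 5, 11, 2, 6, 12, 10

10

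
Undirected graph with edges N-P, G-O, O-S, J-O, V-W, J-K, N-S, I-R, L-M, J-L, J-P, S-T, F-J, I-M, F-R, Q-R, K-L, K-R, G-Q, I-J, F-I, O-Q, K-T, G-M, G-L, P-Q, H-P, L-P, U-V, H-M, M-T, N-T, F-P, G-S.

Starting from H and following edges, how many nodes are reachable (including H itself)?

15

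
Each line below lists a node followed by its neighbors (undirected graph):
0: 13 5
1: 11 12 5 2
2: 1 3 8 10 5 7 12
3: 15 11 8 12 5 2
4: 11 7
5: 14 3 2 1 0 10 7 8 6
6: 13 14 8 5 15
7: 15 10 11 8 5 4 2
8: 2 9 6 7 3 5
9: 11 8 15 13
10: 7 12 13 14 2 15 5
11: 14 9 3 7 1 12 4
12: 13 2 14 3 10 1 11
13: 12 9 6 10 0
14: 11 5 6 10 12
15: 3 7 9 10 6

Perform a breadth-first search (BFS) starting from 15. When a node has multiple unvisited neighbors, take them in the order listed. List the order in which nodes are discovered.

15 → 3 → 7 → 9 → 10 → 6 → 11 → 8 → 12 → 5 → 2 → 4 → 13 → 14 → 1 → 0

Visit 15; enqueue 3, 7, 9, 10, 6 → queue [3, 7, 9, 10, 6]
Visit 3; enqueue 11, 8, 12, 5, 2 → queue [7, 9, 10, 6, 11, 8, 12, 5, 2]
Visit 7; enqueue 4 → queue [9, 10, 6, 11, 8, 12, 5, 2, 4]
Visit 9; enqueue 13 → queue [10, 6, 11, 8, 12, 5, 2, 4, 13]
Visit 10; enqueue 14 → queue [6, 11, 8, 12, 5, 2, 4, 13, 14]
Visit 6 → queue [11, 8, 12, 5, 2, 4, 13, 14]
Visit 11; enqueue 1 → queue [8, 12, 5, 2, 4, 13, 14, 1]
Visit 8 → queue [12, 5, 2, 4, 13, 14, 1]
Visit 12 → queue [5, 2, 4, 13, 14, 1]
Visit 5; enqueue 0 → queue [2, 4, 13, 14, 1, 0]
Visit 2 → queue [4, 13, 14, 1, 0]
Visit 4 → queue [13, 14, 1, 0]
Visit 13 → queue [14, 1, 0]
Visit 14 → queue [1, 0]
Visit 1 → queue [0]
Visit 0 → queue []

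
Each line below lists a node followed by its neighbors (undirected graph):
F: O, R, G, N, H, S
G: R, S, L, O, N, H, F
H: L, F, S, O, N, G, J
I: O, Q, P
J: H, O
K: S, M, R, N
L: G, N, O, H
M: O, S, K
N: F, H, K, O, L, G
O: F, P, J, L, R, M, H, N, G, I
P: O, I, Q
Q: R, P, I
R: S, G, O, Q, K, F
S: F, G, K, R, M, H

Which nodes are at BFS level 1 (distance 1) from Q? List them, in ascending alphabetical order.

I, P, R

Level 0: Q
Level 1: I, P, R
Level 2: F, G, K, O, S
Level 3: H, J, L, M, N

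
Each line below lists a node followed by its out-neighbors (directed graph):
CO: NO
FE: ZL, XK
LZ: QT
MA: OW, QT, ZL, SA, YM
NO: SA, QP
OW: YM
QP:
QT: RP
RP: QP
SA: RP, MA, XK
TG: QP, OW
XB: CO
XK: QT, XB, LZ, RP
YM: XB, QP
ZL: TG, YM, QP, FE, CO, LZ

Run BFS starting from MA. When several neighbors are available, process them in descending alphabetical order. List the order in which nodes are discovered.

Visit MA; enqueue ZL, YM, SA, QT, OW → queue [ZL, YM, SA, QT, OW]
Visit ZL; enqueue TG, QP, LZ, FE, CO → queue [YM, SA, QT, OW, TG, QP, LZ, FE, CO]
Visit YM; enqueue XB → queue [SA, QT, OW, TG, QP, LZ, FE, CO, XB]
Visit SA; enqueue XK, RP → queue [QT, OW, TG, QP, LZ, FE, CO, XB, XK, RP]
Visit QT → queue [OW, TG, QP, LZ, FE, CO, XB, XK, RP]
Visit OW → queue [TG, QP, LZ, FE, CO, XB, XK, RP]
Visit TG → queue [QP, LZ, FE, CO, XB, XK, RP]
Visit QP → queue [LZ, FE, CO, XB, XK, RP]
Visit LZ → queue [FE, CO, XB, XK, RP]
Visit FE → queue [CO, XB, XK, RP]
Visit CO; enqueue NO → queue [XB, XK, RP, NO]
Visit XB → queue [XK, RP, NO]
Visit XK → queue [RP, NO]
Visit RP → queue [NO]
Visit NO → queue []

MA -> ZL -> YM -> SA -> QT -> OW -> TG -> QP -> LZ -> FE -> CO -> XB -> XK -> RP -> NO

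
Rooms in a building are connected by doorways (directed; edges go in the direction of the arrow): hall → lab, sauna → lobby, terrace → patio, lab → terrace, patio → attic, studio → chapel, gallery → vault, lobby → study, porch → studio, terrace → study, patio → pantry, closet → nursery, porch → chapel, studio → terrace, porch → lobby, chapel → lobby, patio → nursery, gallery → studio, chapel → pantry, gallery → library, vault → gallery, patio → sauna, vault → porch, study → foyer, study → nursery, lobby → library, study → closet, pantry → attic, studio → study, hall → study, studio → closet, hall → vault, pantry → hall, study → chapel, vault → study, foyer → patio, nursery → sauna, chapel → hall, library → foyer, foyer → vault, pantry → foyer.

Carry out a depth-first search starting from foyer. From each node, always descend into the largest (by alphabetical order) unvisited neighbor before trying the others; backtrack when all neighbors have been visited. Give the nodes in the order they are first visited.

foyer -> vault -> study -> nursery -> sauna -> lobby -> library -> closet -> chapel -> pantry -> hall -> lab -> terrace -> patio -> attic -> porch -> studio -> gallery

Visit foyer
foyer → vault
vault → study
study → nursery
nursery → sauna
sauna → lobby
lobby → library
study → closet
study → chapel
chapel → pantry
pantry → hall
hall → lab
lab → terrace
terrace → patio
patio → attic
vault → porch
porch → studio
vault → gallery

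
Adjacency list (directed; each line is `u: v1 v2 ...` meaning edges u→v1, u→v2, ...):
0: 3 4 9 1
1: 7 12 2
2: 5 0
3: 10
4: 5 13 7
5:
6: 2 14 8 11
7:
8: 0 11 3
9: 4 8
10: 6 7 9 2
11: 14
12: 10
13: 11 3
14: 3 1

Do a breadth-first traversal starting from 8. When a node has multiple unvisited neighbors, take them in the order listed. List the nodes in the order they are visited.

Visit 8; enqueue 0, 11, 3 → queue [0, 11, 3]
Visit 0; enqueue 4, 9, 1 → queue [11, 3, 4, 9, 1]
Visit 11; enqueue 14 → queue [3, 4, 9, 1, 14]
Visit 3; enqueue 10 → queue [4, 9, 1, 14, 10]
Visit 4; enqueue 5, 13, 7 → queue [9, 1, 14, 10, 5, 13, 7]
Visit 9 → queue [1, 14, 10, 5, 13, 7]
Visit 1; enqueue 12, 2 → queue [14, 10, 5, 13, 7, 12, 2]
Visit 14 → queue [10, 5, 13, 7, 12, 2]
Visit 10; enqueue 6 → queue [5, 13, 7, 12, 2, 6]
Visit 5 → queue [13, 7, 12, 2, 6]
Visit 13 → queue [7, 12, 2, 6]
Visit 7 → queue [12, 2, 6]
Visit 12 → queue [2, 6]
Visit 2 → queue [6]
Visit 6 → queue []

8, 0, 11, 3, 4, 9, 1, 14, 10, 5, 13, 7, 12, 2, 6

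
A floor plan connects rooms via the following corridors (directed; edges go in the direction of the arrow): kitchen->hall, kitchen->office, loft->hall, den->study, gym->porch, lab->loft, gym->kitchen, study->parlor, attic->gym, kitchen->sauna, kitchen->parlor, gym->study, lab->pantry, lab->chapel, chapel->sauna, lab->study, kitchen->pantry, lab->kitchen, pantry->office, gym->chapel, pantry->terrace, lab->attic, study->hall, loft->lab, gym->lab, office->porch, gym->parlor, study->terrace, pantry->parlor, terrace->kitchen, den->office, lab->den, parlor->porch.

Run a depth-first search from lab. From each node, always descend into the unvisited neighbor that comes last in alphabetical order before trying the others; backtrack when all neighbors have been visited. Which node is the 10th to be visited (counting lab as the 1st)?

Visit lab
lab → study
study → terrace
terrace → kitchen
kitchen → sauna
kitchen → parlor
parlor → porch
kitchen → pantry
pantry → office
kitchen → hall
lab → loft
lab → den
lab → chapel
lab → attic
attic → gym

Visit order: lab, study, terrace, kitchen, sauna, parlor, porch, pantry, office, hall, loft, den, chapel, attic, gym

hall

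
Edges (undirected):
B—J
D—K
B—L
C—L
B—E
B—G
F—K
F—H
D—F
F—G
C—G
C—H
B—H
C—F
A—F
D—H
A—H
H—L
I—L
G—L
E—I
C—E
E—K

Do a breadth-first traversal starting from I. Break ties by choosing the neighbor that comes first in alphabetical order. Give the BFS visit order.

Visit I; enqueue E, L → queue [E, L]
Visit E; enqueue B, C, K → queue [L, B, C, K]
Visit L; enqueue G, H → queue [B, C, K, G, H]
Visit B; enqueue J → queue [C, K, G, H, J]
Visit C; enqueue F → queue [K, G, H, J, F]
Visit K; enqueue D → queue [G, H, J, F, D]
Visit G → queue [H, J, F, D]
Visit H; enqueue A → queue [J, F, D, A]
Visit J → queue [F, D, A]
Visit F → queue [D, A]
Visit D → queue [A]
Visit A → queue []

I, E, L, B, C, K, G, H, J, F, D, A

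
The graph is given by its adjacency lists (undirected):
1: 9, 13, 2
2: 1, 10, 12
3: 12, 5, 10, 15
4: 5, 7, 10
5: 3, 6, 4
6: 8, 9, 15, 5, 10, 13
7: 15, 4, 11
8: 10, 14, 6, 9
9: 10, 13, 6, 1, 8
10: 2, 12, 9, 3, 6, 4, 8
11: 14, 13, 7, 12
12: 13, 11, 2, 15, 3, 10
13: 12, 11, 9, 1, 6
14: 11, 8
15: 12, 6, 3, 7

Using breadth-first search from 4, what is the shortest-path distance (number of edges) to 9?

2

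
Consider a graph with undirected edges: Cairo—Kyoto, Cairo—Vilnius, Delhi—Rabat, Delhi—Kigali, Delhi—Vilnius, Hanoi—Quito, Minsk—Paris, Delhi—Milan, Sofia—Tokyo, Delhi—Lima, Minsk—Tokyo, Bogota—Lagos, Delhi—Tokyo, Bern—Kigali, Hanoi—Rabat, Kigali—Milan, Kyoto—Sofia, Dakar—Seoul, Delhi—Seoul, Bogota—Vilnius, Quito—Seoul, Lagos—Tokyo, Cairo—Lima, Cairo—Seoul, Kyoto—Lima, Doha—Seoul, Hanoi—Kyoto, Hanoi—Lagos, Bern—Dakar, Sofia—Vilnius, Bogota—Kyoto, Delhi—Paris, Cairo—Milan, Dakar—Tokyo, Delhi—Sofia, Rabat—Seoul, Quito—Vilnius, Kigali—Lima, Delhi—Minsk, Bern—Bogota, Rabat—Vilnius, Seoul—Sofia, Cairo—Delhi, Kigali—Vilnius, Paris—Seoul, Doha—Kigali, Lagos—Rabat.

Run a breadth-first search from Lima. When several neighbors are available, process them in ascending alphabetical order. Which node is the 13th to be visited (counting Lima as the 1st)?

Visit Lima; enqueue Cairo, Delhi, Kigali, Kyoto → queue [Cairo, Delhi, Kigali, Kyoto]
Visit Cairo; enqueue Milan, Seoul, Vilnius → queue [Delhi, Kigali, Kyoto, Milan, Seoul, Vilnius]
Visit Delhi; enqueue Minsk, Paris, Rabat, Sofia, Tokyo → queue [Kigali, Kyoto, Milan, Seoul, Vilnius, Minsk, Paris, Rabat, Sofia, Tokyo]
Visit Kigali; enqueue Bern, Doha → queue [Kyoto, Milan, Seoul, Vilnius, Minsk, Paris, Rabat, Sofia, Tokyo, Bern, Doha]
Visit Kyoto; enqueue Bogota, Hanoi → queue [Milan, Seoul, Vilnius, Minsk, Paris, Rabat, Sofia, Tokyo, Bern, Doha, Bogota, Hanoi]
Visit Milan → queue [Seoul, Vilnius, Minsk, Paris, Rabat, Sofia, Tokyo, Bern, Doha, Bogota, Hanoi]
Visit Seoul; enqueue Dakar, Quito → queue [Vilnius, Minsk, Paris, Rabat, Sofia, Tokyo, Bern, Doha, Bogota, Hanoi, Dakar, Quito]
Visit Vilnius → queue [Minsk, Paris, Rabat, Sofia, Tokyo, Bern, Doha, Bogota, Hanoi, Dakar, Quito]
Visit Minsk → queue [Paris, Rabat, Sofia, Tokyo, Bern, Doha, Bogota, Hanoi, Dakar, Quito]
Visit Paris → queue [Rabat, Sofia, Tokyo, Bern, Doha, Bogota, Hanoi, Dakar, Quito]
Visit Rabat; enqueue Lagos → queue [Sofia, Tokyo, Bern, Doha, Bogota, Hanoi, Dakar, Quito, Lagos]
Visit Sofia → queue [Tokyo, Bern, Doha, Bogota, Hanoi, Dakar, Quito, Lagos]
Visit Tokyo → queue [Bern, Doha, Bogota, Hanoi, Dakar, Quito, Lagos]
Visit Bern → queue [Doha, Bogota, Hanoi, Dakar, Quito, Lagos]
Visit Doha → queue [Bogota, Hanoi, Dakar, Quito, Lagos]
Visit Bogota → queue [Hanoi, Dakar, Quito, Lagos]
Visit Hanoi → queue [Dakar, Quito, Lagos]
Visit Dakar → queue [Quito, Lagos]
Visit Quito → queue [Lagos]
Visit Lagos → queue []

Visit order: Lima, Cairo, Delhi, Kigali, Kyoto, Milan, Seoul, Vilnius, Minsk, Paris, Rabat, Sofia, Tokyo, Bern, Doha, Bogota, Hanoi, Dakar, Quito, Lagos

Tokyo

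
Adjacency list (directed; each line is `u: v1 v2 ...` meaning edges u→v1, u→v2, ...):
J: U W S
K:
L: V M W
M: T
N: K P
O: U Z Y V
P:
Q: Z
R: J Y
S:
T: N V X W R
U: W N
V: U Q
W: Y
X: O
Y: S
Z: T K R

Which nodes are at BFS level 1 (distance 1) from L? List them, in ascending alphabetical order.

Level 0: L
Level 1: M, V, W
Level 2: Q, T, U, Y
Level 3: N, R, S, X, Z
Level 4: J, K, O, P

M, V, W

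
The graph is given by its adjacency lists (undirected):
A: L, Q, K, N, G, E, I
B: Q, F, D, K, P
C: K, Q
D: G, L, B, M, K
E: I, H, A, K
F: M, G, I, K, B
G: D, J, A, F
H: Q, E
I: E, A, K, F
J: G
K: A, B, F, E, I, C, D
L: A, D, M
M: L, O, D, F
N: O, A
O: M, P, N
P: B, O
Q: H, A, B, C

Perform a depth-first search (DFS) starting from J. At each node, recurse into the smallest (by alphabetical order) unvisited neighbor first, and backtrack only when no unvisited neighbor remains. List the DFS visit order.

Visit J
J → G
G → A
A → E
E → H
H → Q
Q → B
B → D
D → K
K → C
K → F
F → I
F → M
M → L
M → O
O → N
O → P

J G A E H Q B D K C F I M L O N P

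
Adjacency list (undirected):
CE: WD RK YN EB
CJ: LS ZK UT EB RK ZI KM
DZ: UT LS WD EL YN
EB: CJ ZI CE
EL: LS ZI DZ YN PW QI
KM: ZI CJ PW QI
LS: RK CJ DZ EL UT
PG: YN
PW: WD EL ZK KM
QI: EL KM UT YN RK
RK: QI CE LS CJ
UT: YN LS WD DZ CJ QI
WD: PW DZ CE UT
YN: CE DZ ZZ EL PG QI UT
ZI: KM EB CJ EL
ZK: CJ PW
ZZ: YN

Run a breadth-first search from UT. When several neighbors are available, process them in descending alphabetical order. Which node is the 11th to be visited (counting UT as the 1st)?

CE

Visit UT; enqueue YN, WD, QI, LS, DZ, CJ → queue [YN, WD, QI, LS, DZ, CJ]
Visit YN; enqueue ZZ, PG, EL, CE → queue [WD, QI, LS, DZ, CJ, ZZ, PG, EL, CE]
Visit WD; enqueue PW → queue [QI, LS, DZ, CJ, ZZ, PG, EL, CE, PW]
Visit QI; enqueue RK, KM → queue [LS, DZ, CJ, ZZ, PG, EL, CE, PW, RK, KM]
Visit LS → queue [DZ, CJ, ZZ, PG, EL, CE, PW, RK, KM]
Visit DZ → queue [CJ, ZZ, PG, EL, CE, PW, RK, KM]
Visit CJ; enqueue ZK, ZI, EB → queue [ZZ, PG, EL, CE, PW, RK, KM, ZK, ZI, EB]
Visit ZZ → queue [PG, EL, CE, PW, RK, KM, ZK, ZI, EB]
Visit PG → queue [EL, CE, PW, RK, KM, ZK, ZI, EB]
Visit EL → queue [CE, PW, RK, KM, ZK, ZI, EB]
Visit CE → queue [PW, RK, KM, ZK, ZI, EB]
Visit PW → queue [RK, KM, ZK, ZI, EB]
Visit RK → queue [KM, ZK, ZI, EB]
Visit KM → queue [ZK, ZI, EB]
Visit ZK → queue [ZI, EB]
Visit ZI → queue [EB]
Visit EB → queue []

Visit order: UT, YN, WD, QI, LS, DZ, CJ, ZZ, PG, EL, CE, PW, RK, KM, ZK, ZI, EB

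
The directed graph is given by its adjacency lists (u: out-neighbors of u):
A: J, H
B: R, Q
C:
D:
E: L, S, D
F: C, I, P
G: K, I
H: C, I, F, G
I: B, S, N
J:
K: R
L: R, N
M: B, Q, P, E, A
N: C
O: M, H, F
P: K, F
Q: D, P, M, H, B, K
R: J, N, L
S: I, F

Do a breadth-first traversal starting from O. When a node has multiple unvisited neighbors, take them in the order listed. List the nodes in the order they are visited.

Visit O; enqueue M, H, F → queue [M, H, F]
Visit M; enqueue B, Q, P, E, A → queue [H, F, B, Q, P, E, A]
Visit H; enqueue C, I, G → queue [F, B, Q, P, E, A, C, I, G]
Visit F → queue [B, Q, P, E, A, C, I, G]
Visit B; enqueue R → queue [Q, P, E, A, C, I, G, R]
Visit Q; enqueue D, K → queue [P, E, A, C, I, G, R, D, K]
Visit P → queue [E, A, C, I, G, R, D, K]
Visit E; enqueue L, S → queue [A, C, I, G, R, D, K, L, S]
Visit A; enqueue J → queue [C, I, G, R, D, K, L, S, J]
Visit C → queue [I, G, R, D, K, L, S, J]
Visit I; enqueue N → queue [G, R, D, K, L, S, J, N]
Visit G → queue [R, D, K, L, S, J, N]
Visit R → queue [D, K, L, S, J, N]
Visit D → queue [K, L, S, J, N]
Visit K → queue [L, S, J, N]
Visit L → queue [S, J, N]
Visit S → queue [J, N]
Visit J → queue [N]
Visit N → queue []

O, M, H, F, B, Q, P, E, A, C, I, G, R, D, K, L, S, J, N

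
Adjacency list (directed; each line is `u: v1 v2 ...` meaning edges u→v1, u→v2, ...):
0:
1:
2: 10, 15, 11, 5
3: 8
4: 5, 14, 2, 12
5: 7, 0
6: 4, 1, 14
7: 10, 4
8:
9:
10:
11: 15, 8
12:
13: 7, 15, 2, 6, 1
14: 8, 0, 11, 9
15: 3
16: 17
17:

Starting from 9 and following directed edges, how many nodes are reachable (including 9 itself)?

BFS from 9 visits: 9
Reachable nodes: 1 of 18 total.

1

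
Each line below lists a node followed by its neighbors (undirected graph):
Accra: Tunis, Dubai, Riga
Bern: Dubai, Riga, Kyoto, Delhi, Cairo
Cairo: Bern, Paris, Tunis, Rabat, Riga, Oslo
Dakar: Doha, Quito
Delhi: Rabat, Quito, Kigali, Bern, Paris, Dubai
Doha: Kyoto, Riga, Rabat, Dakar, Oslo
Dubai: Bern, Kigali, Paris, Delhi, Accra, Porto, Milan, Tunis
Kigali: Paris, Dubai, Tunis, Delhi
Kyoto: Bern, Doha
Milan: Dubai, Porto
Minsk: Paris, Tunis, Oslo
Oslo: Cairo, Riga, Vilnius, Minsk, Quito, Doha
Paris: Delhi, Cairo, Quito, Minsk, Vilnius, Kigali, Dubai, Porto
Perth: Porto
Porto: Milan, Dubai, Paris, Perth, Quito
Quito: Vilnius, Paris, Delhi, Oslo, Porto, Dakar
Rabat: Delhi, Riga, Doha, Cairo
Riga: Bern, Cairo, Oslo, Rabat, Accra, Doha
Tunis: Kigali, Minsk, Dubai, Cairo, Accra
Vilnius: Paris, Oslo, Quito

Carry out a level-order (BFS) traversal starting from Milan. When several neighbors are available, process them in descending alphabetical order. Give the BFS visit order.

Visit Milan; enqueue Porto, Dubai → queue [Porto, Dubai]
Visit Porto; enqueue Quito, Perth, Paris → queue [Dubai, Quito, Perth, Paris]
Visit Dubai; enqueue Tunis, Kigali, Delhi, Bern, Accra → queue [Quito, Perth, Paris, Tunis, Kigali, Delhi, Bern, Accra]
Visit Quito; enqueue Vilnius, Oslo, Dakar → queue [Perth, Paris, Tunis, Kigali, Delhi, Bern, Accra, Vilnius, Oslo, Dakar]
Visit Perth → queue [Paris, Tunis, Kigali, Delhi, Bern, Accra, Vilnius, Oslo, Dakar]
Visit Paris; enqueue Minsk, Cairo → queue [Tunis, Kigali, Delhi, Bern, Accra, Vilnius, Oslo, Dakar, Minsk, Cairo]
Visit Tunis → queue [Kigali, Delhi, Bern, Accra, Vilnius, Oslo, Dakar, Minsk, Cairo]
Visit Kigali → queue [Delhi, Bern, Accra, Vilnius, Oslo, Dakar, Minsk, Cairo]
Visit Delhi; enqueue Rabat → queue [Bern, Accra, Vilnius, Oslo, Dakar, Minsk, Cairo, Rabat]
Visit Bern; enqueue Riga, Kyoto → queue [Accra, Vilnius, Oslo, Dakar, Minsk, Cairo, Rabat, Riga, Kyoto]
Visit Accra → queue [Vilnius, Oslo, Dakar, Minsk, Cairo, Rabat, Riga, Kyoto]
Visit Vilnius → queue [Oslo, Dakar, Minsk, Cairo, Rabat, Riga, Kyoto]
Visit Oslo; enqueue Doha → queue [Dakar, Minsk, Cairo, Rabat, Riga, Kyoto, Doha]
Visit Dakar → queue [Minsk, Cairo, Rabat, Riga, Kyoto, Doha]
Visit Minsk → queue [Cairo, Rabat, Riga, Kyoto, Doha]
Visit Cairo → queue [Rabat, Riga, Kyoto, Doha]
Visit Rabat → queue [Riga, Kyoto, Doha]
Visit Riga → queue [Kyoto, Doha]
Visit Kyoto → queue [Doha]
Visit Doha → queue []

Milan Porto Dubai Quito Perth Paris Tunis Kigali Delhi Bern Accra Vilnius Oslo Dakar Minsk Cairo Rabat Riga Kyoto Doha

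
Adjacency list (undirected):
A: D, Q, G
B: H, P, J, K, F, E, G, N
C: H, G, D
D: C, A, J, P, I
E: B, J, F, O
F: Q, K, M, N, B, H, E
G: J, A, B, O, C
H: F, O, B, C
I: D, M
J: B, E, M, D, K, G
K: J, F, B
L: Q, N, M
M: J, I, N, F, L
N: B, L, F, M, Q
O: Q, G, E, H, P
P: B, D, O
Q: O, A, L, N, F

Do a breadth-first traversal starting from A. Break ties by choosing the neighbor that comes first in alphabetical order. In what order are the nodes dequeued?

Visit A; enqueue D, G, Q → queue [D, G, Q]
Visit D; enqueue C, I, J, P → queue [G, Q, C, I, J, P]
Visit G; enqueue B, O → queue [Q, C, I, J, P, B, O]
Visit Q; enqueue F, L, N → queue [C, I, J, P, B, O, F, L, N]
Visit C; enqueue H → queue [I, J, P, B, O, F, L, N, H]
Visit I; enqueue M → queue [J, P, B, O, F, L, N, H, M]
Visit J; enqueue E, K → queue [P, B, O, F, L, N, H, M, E, K]
Visit P → queue [B, O, F, L, N, H, M, E, K]
Visit B → queue [O, F, L, N, H, M, E, K]
Visit O → queue [F, L, N, H, M, E, K]
Visit F → queue [L, N, H, M, E, K]
Visit L → queue [N, H, M, E, K]
Visit N → queue [H, M, E, K]
Visit H → queue [M, E, K]
Visit M → queue [E, K]
Visit E → queue [K]
Visit K → queue []

A, D, G, Q, C, I, J, P, B, O, F, L, N, H, M, E, K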